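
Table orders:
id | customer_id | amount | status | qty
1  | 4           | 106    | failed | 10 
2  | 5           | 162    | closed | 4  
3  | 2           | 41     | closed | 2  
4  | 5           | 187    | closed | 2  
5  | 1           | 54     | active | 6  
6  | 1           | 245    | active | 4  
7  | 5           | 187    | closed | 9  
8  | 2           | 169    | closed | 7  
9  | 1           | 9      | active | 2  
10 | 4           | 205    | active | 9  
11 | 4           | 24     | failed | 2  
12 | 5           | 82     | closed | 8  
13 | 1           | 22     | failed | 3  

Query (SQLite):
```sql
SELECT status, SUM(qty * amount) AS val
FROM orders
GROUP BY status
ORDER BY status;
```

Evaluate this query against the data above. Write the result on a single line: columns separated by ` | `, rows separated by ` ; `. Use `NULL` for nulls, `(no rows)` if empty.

For each row compute qty * amount.
Group by status; take SUM of the expression per group.
  active: ids {5, 6, 9, 10} → SUM(qty * amount)=3167
  closed: ids {2, 3, 4, 7, 8, 12} → SUM(qty * amount)=4626
  failed: ids {1, 11, 13} → SUM(qty * amount)=1174

active | 3167 ; closed | 4626 ; failed | 1174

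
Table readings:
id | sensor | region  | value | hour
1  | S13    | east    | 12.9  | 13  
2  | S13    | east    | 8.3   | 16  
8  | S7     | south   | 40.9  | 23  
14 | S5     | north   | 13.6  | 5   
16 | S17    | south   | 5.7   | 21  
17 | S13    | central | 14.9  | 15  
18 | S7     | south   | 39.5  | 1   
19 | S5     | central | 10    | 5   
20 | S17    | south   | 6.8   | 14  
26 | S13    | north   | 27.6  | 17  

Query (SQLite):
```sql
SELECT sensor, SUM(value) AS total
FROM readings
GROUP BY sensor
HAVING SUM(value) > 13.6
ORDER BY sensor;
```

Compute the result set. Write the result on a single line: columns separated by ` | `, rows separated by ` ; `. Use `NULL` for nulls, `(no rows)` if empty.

S13 | 63.7 ; S5 | 23.6 ; S7 | 80.4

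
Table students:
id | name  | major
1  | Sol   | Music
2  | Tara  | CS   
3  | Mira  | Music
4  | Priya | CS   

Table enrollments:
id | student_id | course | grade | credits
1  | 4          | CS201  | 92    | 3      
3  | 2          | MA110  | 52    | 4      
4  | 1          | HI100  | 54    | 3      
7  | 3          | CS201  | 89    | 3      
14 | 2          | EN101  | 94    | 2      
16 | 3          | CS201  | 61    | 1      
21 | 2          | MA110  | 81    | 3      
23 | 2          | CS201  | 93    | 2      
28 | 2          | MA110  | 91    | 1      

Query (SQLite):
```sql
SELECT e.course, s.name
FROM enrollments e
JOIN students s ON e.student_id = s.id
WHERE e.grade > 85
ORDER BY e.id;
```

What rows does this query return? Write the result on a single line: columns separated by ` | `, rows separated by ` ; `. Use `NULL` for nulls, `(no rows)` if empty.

Each enrollments row matches the students row where student_id = students.id.
Then keep rows with e.grade > 85.

CS201 | Priya ; CS201 | Mira ; EN101 | Tara ; CS201 | Tara ; MA110 | Tara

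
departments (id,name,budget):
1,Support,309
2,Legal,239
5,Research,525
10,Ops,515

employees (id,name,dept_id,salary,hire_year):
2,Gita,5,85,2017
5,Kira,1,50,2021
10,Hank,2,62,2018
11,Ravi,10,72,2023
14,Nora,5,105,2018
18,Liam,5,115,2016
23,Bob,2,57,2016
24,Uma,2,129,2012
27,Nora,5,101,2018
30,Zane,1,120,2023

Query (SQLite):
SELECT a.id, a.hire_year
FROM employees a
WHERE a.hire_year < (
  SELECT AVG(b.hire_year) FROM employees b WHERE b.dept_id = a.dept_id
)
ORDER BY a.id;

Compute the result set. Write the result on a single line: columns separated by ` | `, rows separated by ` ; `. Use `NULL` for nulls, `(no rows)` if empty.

2 | 2017 ; 5 | 2021 ; 18 | 2016 ; 24 | 2012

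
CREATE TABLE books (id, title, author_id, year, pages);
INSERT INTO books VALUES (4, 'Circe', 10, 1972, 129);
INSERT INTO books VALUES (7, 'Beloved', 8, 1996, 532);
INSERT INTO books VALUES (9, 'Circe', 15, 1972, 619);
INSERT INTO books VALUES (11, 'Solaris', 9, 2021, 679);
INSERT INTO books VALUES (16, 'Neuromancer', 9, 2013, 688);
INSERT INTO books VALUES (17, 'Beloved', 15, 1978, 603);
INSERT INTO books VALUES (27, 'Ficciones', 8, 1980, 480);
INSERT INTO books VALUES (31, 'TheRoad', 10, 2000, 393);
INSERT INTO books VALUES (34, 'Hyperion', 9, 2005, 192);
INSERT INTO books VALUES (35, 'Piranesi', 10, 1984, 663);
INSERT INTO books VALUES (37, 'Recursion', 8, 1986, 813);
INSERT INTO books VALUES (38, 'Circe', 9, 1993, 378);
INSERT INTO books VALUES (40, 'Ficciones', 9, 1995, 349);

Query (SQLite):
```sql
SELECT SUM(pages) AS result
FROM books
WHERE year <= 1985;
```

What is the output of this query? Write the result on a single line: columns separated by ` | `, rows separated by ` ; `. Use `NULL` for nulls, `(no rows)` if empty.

2494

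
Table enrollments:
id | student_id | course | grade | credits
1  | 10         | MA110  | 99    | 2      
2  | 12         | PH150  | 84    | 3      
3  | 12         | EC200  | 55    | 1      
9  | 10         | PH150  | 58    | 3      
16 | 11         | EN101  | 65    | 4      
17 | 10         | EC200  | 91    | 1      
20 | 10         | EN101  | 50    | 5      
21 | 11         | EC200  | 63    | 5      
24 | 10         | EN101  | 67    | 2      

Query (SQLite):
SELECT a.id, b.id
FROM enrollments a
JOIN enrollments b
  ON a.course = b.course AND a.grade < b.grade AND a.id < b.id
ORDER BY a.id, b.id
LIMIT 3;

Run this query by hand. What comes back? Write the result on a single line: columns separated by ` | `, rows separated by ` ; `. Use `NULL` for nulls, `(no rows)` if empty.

3 | 17 ; 3 | 21 ; 16 | 24

Pairs (a,b) with same course, a.grade < b.grade, a.id < b.id.
course groups: EC200:{3,17,21} EN101:{16,20,24} MA110:{1} PH150:{2,9}
Ordered by (a.id, b.id); first 3.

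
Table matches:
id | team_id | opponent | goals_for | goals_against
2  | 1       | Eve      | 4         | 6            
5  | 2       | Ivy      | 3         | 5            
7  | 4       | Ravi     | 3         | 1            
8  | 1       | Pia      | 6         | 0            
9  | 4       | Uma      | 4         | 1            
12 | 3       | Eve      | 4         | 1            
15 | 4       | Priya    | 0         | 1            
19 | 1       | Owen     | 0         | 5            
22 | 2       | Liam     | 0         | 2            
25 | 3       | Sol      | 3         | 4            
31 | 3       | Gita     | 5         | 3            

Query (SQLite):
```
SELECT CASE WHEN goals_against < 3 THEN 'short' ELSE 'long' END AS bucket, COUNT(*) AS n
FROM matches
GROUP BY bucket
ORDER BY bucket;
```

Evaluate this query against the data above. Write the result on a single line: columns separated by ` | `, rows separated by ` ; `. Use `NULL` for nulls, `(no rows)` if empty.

long | 5 ; short | 6

Bucket rows by goals_against < 3 → 'short' else 'long'; count each bucket.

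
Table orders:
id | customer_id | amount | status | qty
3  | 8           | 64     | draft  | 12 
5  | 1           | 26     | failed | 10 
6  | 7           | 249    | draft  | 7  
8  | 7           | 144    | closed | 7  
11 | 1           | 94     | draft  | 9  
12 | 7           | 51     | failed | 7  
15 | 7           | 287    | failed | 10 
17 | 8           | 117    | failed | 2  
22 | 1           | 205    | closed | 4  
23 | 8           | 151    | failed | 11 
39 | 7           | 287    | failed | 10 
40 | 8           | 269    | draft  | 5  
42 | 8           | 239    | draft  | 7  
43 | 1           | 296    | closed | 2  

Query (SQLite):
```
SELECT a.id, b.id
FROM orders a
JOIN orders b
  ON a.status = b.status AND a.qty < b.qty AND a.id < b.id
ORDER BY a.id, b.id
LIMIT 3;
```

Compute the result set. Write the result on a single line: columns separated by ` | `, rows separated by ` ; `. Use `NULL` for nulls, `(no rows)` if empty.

Pairs (a,b) with same status, a.qty < b.qty, a.id < b.id.
status groups: closed:{8,22,43} draft:{3,6,11,40,42} failed:{5,12,15,17,23,39}
Ordered by (a.id, b.id); first 3.

5 | 23 ; 6 | 11 ; 12 | 15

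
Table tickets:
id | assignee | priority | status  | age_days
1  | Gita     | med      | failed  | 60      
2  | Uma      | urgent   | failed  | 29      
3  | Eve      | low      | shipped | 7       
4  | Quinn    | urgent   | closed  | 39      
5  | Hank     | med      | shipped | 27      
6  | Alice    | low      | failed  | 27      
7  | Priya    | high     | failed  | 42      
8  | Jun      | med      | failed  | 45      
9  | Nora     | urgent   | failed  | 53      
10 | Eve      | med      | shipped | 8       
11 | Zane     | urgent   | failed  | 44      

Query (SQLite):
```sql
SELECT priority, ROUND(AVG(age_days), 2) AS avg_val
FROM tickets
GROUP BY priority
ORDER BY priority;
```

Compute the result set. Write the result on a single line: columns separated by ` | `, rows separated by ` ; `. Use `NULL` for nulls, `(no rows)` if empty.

high | 42 ; low | 17 ; med | 35 ; urgent | 41.25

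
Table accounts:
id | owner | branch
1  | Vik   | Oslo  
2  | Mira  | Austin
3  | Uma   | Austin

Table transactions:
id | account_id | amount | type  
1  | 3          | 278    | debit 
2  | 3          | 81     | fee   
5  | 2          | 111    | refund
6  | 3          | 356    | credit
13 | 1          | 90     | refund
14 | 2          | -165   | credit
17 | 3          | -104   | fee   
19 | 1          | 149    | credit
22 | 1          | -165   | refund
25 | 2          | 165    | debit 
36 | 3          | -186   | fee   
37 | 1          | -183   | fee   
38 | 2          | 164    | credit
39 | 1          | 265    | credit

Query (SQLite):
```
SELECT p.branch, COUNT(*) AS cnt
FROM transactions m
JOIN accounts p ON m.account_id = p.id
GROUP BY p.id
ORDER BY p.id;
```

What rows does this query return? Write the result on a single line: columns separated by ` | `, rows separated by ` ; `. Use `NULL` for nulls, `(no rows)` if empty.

Join each transactions row to its accounts via account_id.
Group joined rows by accounts.id; compute COUNT(*) per group.
  1: ids {13, 19, 22, 37, 39} → COUNT(*)=5
  2: ids {5, 14, 25, 38} → COUNT(*)=4
  3: ids {1, 2, 6, 17, 36} → COUNT(*)=5

Oslo | 5 ; Austin | 4 ; Austin | 5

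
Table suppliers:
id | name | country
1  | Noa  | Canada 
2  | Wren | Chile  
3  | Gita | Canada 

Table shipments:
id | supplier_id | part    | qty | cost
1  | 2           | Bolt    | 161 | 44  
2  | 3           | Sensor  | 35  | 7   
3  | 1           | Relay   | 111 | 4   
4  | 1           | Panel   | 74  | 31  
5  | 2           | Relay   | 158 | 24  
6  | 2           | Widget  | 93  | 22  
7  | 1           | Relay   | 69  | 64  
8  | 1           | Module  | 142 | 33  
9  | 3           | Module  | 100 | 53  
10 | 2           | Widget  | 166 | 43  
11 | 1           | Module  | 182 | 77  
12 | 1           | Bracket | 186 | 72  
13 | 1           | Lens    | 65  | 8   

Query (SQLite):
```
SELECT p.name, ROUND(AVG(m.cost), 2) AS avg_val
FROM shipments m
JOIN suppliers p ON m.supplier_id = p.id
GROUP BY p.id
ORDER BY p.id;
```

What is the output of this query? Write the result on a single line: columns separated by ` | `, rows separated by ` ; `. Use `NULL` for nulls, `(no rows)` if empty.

Noa | 41.29 ; Wren | 33.25 ; Gita | 30

Join each shipments row to its suppliers via supplier_id.
Group joined rows by suppliers.id; compute ROUND(AVG(m.cost), 2) per group.
  1: ids {3, 4, 7, 8, 11, 12, 13} → ROUND(AVG(m.cost), 2)=41.29
  2: ids {1, 5, 6, 10} → ROUND(AVG(m.cost), 2)=33.25
  3: ids {2, 9} → ROUND(AVG(m.cost), 2)=30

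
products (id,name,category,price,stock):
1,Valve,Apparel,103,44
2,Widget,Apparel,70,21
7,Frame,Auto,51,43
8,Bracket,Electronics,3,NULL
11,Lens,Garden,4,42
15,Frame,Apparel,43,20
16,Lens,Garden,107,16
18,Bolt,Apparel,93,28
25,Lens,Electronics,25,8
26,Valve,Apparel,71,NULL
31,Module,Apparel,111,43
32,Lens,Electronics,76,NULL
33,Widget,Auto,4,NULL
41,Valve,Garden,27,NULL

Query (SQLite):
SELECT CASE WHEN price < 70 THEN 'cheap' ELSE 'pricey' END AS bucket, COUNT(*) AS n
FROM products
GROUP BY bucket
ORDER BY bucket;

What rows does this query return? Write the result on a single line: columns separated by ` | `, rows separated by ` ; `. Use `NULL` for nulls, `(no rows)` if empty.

Bucket rows by price < 70 → 'cheap' else 'pricey'; count each bucket.

cheap | 7 ; pricey | 7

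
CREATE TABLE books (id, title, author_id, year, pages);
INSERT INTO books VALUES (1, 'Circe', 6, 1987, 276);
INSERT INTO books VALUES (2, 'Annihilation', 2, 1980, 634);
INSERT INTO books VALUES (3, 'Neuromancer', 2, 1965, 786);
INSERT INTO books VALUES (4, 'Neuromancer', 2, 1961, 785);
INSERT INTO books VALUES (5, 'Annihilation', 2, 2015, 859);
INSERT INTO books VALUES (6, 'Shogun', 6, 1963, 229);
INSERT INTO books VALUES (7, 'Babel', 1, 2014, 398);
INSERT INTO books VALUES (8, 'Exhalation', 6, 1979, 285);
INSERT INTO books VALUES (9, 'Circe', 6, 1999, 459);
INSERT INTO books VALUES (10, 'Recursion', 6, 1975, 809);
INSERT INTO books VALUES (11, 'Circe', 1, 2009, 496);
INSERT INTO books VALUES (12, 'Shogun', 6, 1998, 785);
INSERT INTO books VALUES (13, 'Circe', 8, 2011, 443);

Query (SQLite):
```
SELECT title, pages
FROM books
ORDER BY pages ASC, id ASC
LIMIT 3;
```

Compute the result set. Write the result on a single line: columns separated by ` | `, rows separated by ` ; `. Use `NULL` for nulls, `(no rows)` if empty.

Shogun | 229 ; Circe | 276 ; Exhalation | 285

Sort by pages asc, tiebreak id asc: (229, id=6), (276, id=1), (285, id=8), (398, id=7), (443, id=13), (459, id=9) …. Take first 3.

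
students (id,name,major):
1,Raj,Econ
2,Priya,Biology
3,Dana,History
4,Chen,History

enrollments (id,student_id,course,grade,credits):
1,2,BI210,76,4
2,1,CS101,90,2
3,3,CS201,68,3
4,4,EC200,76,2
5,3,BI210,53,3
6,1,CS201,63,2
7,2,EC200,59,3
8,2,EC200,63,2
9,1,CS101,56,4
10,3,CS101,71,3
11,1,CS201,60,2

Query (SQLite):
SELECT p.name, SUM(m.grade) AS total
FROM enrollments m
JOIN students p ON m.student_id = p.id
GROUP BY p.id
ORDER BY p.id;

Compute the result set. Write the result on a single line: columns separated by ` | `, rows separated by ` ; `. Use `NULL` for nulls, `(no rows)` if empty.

Join each enrollments row to its students via student_id.
Group joined rows by students.id; compute SUM(m.grade) per group.
  1: ids {2, 6, 9, 11} → SUM(m.grade)=269
  2: ids {1, 7, 8} → SUM(m.grade)=198
  3: ids {3, 5, 10} → SUM(m.grade)=192
  4: ids {4} → SUM(m.grade)=76

Raj | 269 ; Priya | 198 ; Dana | 192 ; Chen | 76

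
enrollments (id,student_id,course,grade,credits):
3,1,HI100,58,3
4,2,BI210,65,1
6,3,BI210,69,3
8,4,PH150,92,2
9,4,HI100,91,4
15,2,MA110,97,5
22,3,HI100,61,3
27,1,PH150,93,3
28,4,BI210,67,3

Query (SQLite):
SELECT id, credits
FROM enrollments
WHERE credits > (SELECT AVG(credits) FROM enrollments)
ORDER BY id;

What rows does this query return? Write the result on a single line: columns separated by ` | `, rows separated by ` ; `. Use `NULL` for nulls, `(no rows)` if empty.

Scalar subquery: AVG(credits) over all enrollments rows = 3.0.
Keep rows where credits > that value.

9 | 4 ; 15 | 5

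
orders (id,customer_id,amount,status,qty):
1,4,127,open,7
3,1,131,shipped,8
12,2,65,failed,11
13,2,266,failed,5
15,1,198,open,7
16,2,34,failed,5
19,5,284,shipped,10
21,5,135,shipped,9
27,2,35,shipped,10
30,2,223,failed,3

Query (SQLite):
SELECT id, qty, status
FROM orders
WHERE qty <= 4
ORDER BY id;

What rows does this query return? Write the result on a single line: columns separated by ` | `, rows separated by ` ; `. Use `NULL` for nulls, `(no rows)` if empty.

30 | 3 | failed

qty <= 4: ids {30}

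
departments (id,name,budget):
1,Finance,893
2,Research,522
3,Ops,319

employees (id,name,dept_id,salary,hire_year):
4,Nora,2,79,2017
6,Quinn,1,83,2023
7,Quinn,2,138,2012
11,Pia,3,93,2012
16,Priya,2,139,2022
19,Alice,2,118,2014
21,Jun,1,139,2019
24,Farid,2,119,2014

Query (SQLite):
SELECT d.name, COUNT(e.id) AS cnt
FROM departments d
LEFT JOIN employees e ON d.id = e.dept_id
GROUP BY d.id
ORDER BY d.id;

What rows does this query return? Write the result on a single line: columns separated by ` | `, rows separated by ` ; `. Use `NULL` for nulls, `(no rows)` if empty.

LEFT JOIN keeps every departments row; unmatched ones get NULL for employees columns.
Group by departments.id and compute COUNT(e.id). COUNT(col) of an all-NULL group is 0.
  1: ids {6, 21} → COUNT(e.id)=2
  2: ids {4, 7, 16, 19, 24} → COUNT(e.id)=5
  3: ids {11} → COUNT(e.id)=1

Finance | 2 ; Research | 5 ; Ops | 1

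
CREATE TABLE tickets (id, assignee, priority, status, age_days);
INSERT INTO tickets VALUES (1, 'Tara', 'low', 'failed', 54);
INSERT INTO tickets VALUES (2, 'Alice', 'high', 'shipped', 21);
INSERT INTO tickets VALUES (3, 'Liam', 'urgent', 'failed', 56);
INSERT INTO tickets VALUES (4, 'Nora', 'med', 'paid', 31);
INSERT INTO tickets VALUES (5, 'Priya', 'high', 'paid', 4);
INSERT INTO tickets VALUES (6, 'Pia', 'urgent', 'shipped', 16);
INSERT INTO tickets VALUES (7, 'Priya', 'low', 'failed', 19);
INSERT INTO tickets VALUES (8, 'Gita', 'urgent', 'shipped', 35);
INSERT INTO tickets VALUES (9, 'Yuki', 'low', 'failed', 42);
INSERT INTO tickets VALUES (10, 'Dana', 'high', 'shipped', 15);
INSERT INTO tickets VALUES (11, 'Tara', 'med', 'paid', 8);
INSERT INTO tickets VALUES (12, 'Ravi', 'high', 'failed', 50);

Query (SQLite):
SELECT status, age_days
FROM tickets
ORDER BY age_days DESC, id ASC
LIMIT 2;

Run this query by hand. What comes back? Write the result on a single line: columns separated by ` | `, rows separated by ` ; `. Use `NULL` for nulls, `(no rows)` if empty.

failed | 56 ; failed | 54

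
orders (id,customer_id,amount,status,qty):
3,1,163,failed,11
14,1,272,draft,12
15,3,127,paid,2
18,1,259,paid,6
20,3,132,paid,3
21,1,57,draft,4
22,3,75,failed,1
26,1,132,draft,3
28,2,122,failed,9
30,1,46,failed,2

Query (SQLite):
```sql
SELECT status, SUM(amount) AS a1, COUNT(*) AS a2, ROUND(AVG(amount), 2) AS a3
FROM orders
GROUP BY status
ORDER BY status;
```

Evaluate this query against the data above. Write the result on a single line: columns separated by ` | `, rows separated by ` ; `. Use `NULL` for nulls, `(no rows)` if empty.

Group orders by status.
Per group compute: SUM(amount), COUNT(*), ROUND(AVG(amount), 2).
  draft: ids {14, 21, 26} → SUM(amount)=461, COUNT(*)=3, ROUND(AVG(amount), 2)=153.67
  failed: ids {3, 22, 28, 30} → SUM(amount)=406, COUNT(*)=4, ROUND(AVG(amount), 2)=101.5
  paid: ids {15, 18, 20} → SUM(amount)=518, COUNT(*)=3, ROUND(AVG(amount), 2)=172.67

draft | 461 | 3 | 153.67 ; failed | 406 | 4 | 101.5 ; paid | 518 | 3 | 172.67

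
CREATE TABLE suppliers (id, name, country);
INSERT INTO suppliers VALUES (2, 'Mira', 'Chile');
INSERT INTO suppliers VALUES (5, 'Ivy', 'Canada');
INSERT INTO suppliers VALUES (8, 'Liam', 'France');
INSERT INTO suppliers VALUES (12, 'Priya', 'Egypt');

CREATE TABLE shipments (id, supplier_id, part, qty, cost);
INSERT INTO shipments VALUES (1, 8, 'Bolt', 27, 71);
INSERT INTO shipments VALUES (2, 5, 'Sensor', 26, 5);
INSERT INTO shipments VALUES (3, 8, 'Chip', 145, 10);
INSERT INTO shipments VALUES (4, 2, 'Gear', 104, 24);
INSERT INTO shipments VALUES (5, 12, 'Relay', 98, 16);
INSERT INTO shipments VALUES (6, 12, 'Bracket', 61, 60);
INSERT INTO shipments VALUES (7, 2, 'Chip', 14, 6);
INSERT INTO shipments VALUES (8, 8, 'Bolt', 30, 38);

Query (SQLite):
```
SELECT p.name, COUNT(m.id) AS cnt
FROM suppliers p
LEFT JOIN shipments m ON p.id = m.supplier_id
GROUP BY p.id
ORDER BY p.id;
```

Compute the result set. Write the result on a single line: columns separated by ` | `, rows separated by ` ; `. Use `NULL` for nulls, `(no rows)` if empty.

Mira | 2 ; Ivy | 1 ; Liam | 3 ; Priya | 2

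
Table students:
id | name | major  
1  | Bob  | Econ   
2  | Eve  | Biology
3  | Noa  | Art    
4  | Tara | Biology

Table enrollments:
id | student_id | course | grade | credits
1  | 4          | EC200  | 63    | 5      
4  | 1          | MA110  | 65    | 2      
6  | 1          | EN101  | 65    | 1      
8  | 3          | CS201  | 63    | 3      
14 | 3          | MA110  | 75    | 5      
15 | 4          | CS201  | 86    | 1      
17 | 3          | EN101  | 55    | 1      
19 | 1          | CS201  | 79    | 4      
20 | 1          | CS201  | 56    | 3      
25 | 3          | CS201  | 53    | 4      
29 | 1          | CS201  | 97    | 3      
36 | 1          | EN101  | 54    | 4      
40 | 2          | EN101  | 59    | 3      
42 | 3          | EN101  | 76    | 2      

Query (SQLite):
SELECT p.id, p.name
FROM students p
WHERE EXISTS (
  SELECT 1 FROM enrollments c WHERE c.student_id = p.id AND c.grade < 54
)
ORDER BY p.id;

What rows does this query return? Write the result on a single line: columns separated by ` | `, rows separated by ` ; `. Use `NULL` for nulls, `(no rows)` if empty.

For each students row, check whether any enrollments with matching student_id has grade < 54.
Keep rows where that is true.

3 | Noa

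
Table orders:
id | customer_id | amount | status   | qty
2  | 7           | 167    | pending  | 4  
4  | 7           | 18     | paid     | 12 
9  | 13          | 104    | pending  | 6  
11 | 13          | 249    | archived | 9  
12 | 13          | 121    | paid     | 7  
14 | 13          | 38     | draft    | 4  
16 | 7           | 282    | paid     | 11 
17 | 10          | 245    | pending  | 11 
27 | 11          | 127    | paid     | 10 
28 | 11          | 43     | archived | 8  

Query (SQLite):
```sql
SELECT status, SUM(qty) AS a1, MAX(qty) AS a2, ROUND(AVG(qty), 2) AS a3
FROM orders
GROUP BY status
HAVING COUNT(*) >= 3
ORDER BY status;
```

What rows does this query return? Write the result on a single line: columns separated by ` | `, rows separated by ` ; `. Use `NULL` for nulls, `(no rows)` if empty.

paid | 40 | 12 | 10 ; pending | 21 | 11 | 7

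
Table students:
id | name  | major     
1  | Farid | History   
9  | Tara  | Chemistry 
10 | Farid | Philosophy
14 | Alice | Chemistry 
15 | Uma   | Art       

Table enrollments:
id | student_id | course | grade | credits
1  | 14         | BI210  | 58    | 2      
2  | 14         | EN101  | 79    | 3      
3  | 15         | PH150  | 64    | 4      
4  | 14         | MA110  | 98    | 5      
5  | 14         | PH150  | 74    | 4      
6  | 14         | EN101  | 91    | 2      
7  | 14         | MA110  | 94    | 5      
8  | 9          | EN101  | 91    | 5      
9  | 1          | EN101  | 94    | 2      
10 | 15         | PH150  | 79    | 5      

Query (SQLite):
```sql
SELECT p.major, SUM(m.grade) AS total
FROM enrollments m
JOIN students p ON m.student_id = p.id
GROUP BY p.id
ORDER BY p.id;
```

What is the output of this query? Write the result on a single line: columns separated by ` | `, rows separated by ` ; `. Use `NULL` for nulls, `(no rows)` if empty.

History | 94 ; Chemistry | 91 ; Chemistry | 494 ; Art | 143

Join each enrollments row to its students via student_id.
Group joined rows by students.id; compute SUM(m.grade) per group.
  1: ids {9} → SUM(m.grade)=94
  9: ids {8} → SUM(m.grade)=91
  14: ids {1, 2, 4, 5, 6, 7} → SUM(m.grade)=494
  15: ids {3, 10} → SUM(m.grade)=143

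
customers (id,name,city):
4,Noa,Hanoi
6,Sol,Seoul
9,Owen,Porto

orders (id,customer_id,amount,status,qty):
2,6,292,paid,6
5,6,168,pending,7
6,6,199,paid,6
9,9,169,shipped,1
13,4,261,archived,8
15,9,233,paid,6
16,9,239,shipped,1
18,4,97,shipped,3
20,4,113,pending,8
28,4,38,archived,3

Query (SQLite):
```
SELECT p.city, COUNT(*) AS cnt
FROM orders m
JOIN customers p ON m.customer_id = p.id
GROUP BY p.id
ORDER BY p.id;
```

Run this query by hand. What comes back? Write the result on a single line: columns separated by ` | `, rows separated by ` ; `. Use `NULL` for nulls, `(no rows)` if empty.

Hanoi | 4 ; Seoul | 3 ; Porto | 3

Join each orders row to its customers via customer_id.
Group joined rows by customers.id; compute COUNT(*) per group.
  4: ids {13, 18, 20, 28} → COUNT(*)=4
  6: ids {2, 5, 6} → COUNT(*)=3
  9: ids {9, 15, 16} → COUNT(*)=3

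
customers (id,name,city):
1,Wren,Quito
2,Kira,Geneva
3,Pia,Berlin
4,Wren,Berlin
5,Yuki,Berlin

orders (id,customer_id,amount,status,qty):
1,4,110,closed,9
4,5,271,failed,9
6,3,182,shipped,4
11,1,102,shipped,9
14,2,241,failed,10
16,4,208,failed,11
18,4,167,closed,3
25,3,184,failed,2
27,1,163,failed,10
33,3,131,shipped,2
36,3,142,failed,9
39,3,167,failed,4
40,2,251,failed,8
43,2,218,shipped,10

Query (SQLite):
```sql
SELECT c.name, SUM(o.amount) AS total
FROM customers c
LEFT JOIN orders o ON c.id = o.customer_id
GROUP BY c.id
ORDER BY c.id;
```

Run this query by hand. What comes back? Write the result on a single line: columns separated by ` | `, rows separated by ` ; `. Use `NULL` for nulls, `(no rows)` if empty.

LEFT JOIN keeps every customers row; unmatched ones get NULL for orders columns.
Group by customers.id and compute SUM(o.amount). SUM over an all-NULL group is NULL.
  1: ids {11, 27} → SUM(o.amount)=265
  2: ids {14, 40, 43} → SUM(o.amount)=710
  3: ids {6, 25, 33, 36, 39} → SUM(o.amount)=806
  4: ids {1, 16, 18} → SUM(o.amount)=485
  5: ids {4} → SUM(o.amount)=271

Wren | 265 ; Kira | 710 ; Pia | 806 ; Wren | 485 ; Yuki | 271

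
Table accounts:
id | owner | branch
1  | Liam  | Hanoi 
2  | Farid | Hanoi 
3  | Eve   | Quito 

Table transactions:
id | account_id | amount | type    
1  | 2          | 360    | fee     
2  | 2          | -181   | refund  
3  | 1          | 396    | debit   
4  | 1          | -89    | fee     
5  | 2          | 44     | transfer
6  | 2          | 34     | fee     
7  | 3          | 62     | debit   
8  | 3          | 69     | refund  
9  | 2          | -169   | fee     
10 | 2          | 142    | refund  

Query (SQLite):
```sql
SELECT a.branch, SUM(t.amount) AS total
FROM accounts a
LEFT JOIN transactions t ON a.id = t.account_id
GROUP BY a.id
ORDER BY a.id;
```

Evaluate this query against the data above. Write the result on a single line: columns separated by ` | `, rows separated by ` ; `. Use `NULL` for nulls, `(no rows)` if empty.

Hanoi | 307 ; Hanoi | 230 ; Quito | 131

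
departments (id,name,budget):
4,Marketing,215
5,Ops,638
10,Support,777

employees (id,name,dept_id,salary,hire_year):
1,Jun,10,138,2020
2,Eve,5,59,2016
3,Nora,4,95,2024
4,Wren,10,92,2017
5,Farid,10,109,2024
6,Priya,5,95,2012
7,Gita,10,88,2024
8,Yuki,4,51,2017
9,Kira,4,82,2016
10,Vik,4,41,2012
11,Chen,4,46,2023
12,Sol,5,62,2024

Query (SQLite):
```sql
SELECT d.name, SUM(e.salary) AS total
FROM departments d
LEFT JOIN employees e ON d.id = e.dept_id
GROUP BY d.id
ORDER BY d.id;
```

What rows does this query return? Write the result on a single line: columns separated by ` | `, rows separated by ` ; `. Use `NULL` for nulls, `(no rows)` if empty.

LEFT JOIN keeps every departments row; unmatched ones get NULL for employees columns.
Group by departments.id and compute SUM(e.salary). SUM over an all-NULL group is NULL.
  4: ids {3, 8, 9, 10, 11} → SUM(e.salary)=315
  5: ids {2, 6, 12} → SUM(e.salary)=216
  10: ids {1, 4, 5, 7} → SUM(e.salary)=427

Marketing | 315 ; Ops | 216 ; Support | 427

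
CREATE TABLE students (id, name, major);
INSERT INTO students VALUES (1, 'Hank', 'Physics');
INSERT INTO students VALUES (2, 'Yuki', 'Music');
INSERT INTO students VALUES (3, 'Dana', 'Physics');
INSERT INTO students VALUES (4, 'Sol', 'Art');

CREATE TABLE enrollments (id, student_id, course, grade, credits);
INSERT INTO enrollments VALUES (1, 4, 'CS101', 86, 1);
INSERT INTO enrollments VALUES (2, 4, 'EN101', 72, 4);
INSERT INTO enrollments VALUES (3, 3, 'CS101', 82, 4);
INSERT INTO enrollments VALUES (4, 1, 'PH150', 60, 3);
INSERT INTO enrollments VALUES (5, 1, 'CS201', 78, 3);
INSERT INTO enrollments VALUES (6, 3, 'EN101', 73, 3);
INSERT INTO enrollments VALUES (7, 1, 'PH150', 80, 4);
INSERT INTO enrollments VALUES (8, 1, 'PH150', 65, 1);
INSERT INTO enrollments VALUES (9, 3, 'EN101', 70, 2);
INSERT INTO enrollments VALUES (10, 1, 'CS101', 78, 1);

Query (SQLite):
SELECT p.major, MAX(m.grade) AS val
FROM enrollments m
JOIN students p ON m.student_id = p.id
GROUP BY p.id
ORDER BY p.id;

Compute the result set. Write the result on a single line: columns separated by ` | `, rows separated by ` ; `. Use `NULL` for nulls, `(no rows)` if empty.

Physics | 80 ; Physics | 82 ; Art | 86

Join each enrollments row to its students via student_id.
Group joined rows by students.id; compute MAX(m.grade) per group.
  1: ids {4, 5, 7, 8, 10} → MAX(m.grade)=80
  3: ids {3, 6, 9} → MAX(m.grade)=82
  4: ids {1, 2} → MAX(m.grade)=86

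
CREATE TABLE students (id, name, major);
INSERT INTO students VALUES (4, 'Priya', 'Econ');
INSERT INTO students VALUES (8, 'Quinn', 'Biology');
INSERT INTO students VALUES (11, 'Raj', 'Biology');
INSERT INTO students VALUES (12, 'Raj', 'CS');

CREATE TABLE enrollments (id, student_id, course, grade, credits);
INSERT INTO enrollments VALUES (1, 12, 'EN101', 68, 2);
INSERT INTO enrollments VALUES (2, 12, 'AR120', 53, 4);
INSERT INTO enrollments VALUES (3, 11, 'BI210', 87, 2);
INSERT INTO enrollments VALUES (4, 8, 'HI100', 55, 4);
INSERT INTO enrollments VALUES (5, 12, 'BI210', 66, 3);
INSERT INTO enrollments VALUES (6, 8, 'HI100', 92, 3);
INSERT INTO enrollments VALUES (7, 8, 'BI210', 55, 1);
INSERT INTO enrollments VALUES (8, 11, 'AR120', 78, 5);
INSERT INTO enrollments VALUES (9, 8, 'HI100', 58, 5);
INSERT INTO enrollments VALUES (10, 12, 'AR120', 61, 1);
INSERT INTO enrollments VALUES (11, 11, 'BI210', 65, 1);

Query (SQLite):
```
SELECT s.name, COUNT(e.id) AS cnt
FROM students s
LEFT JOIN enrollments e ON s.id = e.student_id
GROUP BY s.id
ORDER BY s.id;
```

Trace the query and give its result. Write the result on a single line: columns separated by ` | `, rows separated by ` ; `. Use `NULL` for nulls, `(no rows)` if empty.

Priya | 0 ; Quinn | 4 ; Raj | 3 ; Raj | 4

LEFT JOIN keeps every students row; unmatched ones get NULL for enrollments columns.
Group by students.id and compute COUNT(e.id). COUNT(col) of an all-NULL group is 0.
  4: ids {—} → COUNT(e.id)=0
  8: ids {4, 6, 7, 9} → COUNT(e.id)=4
  11: ids {3, 8, 11} → COUNT(e.id)=3
  12: ids {1, 2, 5, 10} → COUNT(e.id)=4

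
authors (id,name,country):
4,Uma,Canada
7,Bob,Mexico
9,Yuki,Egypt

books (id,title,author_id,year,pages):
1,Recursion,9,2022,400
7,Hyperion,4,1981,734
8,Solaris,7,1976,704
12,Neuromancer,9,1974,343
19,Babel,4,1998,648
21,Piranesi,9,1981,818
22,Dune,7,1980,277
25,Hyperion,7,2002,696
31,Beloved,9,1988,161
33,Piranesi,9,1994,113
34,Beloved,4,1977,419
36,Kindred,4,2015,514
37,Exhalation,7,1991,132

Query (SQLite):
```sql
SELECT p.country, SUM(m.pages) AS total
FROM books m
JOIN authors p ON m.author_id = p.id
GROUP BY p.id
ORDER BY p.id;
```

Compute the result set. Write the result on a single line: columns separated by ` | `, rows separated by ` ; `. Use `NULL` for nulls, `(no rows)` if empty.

Join each books row to its authors via author_id.
Group joined rows by authors.id; compute SUM(m.pages) per group.
  4: ids {7, 19, 34, 36} → SUM(m.pages)=2315
  7: ids {8, 22, 25, 37} → SUM(m.pages)=1809
  9: ids {1, 12, 21, 31, 33} → SUM(m.pages)=1835

Canada | 2315 ; Mexico | 1809 ; Egypt | 1835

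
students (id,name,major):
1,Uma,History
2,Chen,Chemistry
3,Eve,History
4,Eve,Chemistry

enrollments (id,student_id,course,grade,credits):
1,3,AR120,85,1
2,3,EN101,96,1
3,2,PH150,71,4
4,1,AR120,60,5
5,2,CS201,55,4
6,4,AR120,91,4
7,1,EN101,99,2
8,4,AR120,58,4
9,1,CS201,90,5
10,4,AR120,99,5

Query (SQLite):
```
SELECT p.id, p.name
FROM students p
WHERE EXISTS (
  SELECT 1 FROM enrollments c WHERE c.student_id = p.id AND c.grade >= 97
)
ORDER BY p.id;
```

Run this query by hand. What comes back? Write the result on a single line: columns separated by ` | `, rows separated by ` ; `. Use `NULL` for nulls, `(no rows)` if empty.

For each students row, check whether any enrollments with matching student_id has grade >= 97.
Keep rows where that is true.

1 | Uma ; 4 | Eve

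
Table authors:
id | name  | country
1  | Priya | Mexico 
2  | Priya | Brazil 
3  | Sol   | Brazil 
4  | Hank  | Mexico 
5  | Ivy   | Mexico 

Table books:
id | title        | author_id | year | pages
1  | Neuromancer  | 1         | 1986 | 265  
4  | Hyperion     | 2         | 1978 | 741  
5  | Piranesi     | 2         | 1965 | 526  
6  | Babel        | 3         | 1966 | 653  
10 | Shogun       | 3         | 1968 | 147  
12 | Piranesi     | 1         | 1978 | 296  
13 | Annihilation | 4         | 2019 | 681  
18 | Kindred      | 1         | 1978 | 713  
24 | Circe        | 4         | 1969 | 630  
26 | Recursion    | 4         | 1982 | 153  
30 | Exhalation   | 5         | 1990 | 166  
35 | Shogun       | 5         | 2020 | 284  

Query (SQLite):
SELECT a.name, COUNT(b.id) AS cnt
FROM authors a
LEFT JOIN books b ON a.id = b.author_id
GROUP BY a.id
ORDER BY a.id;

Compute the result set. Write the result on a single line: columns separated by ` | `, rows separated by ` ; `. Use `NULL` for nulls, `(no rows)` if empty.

LEFT JOIN keeps every authors row; unmatched ones get NULL for books columns.
Group by authors.id and compute COUNT(b.id). COUNT(col) of an all-NULL group is 0.
  1: ids {1, 12, 18} → COUNT(b.id)=3
  2: ids {4, 5} → COUNT(b.id)=2
  3: ids {6, 10} → COUNT(b.id)=2
  4: ids {13, 24, 26} → COUNT(b.id)=3
  5: ids {30, 35} → COUNT(b.id)=2

Priya | 3 ; Priya | 2 ; Sol | 2 ; Hank | 3 ; Ivy | 2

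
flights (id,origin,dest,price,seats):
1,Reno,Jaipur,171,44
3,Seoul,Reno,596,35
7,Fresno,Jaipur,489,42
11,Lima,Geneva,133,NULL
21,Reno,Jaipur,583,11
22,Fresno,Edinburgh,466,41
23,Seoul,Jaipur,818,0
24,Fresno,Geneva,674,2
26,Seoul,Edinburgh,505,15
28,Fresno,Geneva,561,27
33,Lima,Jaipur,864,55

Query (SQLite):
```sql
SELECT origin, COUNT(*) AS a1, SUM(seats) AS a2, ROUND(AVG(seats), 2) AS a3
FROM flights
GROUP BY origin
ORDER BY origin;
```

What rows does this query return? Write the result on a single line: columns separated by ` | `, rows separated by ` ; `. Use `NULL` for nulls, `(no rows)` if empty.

Fresno | 4 | 112 | 28 ; Lima | 2 | 55 | 55 ; Reno | 2 | 55 | 27.5 ; Seoul | 3 | 50 | 16.67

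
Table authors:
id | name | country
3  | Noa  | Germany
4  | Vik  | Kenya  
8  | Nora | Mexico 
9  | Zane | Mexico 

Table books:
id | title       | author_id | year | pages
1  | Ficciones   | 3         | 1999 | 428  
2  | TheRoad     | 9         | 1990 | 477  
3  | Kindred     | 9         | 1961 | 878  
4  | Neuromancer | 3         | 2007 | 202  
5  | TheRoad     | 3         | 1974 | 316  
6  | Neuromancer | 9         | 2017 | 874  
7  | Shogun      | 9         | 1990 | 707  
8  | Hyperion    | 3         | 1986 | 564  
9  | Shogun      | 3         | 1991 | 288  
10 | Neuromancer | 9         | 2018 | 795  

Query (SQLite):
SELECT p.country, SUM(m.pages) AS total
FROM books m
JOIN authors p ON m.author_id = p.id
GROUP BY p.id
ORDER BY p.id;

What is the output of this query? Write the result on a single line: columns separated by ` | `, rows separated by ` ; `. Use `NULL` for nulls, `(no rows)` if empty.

Join each books row to its authors via author_id.
Group joined rows by authors.id; compute SUM(m.pages) per group.
  3: ids {1, 4, 5, 8, 9} → SUM(m.pages)=1798
  9: ids {2, 3, 6, 7, 10} → SUM(m.pages)=3731

Germany | 1798 ; Mexico | 3731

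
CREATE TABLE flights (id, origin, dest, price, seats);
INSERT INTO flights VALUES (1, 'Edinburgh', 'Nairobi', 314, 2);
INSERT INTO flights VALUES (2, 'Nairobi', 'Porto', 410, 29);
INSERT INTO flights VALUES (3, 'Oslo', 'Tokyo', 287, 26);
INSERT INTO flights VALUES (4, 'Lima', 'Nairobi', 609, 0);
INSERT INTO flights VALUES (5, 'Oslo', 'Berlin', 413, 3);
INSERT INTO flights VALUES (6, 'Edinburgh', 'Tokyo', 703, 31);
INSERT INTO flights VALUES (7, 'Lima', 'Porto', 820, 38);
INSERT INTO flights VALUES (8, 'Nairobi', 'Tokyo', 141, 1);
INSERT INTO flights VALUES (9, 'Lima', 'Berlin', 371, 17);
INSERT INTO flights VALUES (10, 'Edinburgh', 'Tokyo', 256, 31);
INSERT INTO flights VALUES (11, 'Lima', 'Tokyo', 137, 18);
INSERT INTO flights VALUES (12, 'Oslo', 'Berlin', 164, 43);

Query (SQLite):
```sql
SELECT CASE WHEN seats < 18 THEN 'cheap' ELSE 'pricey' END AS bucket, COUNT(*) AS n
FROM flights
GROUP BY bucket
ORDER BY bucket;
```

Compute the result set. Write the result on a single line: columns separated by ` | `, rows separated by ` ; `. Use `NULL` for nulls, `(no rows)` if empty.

Bucket rows by seats < 18 → 'cheap' else 'pricey'; count each bucket.

cheap | 5 ; pricey | 7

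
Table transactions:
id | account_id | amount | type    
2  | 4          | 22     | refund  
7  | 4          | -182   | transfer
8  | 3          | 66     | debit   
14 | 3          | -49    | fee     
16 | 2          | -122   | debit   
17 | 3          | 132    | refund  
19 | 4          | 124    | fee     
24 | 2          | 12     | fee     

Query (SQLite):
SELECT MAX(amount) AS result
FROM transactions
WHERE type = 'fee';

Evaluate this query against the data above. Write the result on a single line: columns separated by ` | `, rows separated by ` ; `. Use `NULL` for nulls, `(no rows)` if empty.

Rows where type='fee' → amount values: [-49, 124, 12].
MAX of non-NULL values = 124.

124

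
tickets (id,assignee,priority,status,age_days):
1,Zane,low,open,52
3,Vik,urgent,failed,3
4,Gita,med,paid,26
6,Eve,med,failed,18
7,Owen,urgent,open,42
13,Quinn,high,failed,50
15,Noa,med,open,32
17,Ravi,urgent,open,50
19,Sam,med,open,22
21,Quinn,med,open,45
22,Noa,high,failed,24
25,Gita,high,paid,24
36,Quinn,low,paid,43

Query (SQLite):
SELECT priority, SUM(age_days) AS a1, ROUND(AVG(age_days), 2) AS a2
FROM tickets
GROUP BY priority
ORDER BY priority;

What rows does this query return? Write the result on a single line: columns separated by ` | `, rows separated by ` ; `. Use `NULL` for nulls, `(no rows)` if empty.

high | 98 | 32.67 ; low | 95 | 47.5 ; med | 143 | 28.6 ; urgent | 95 | 31.67

Group tickets by priority.
Per group compute: SUM(age_days), ROUND(AVG(age_days), 2).
  high: ids {13, 22, 25} → SUM(age_days)=98, ROUND(AVG(age_days), 2)=32.67
  low: ids {1, 36} → SUM(age_days)=95, ROUND(AVG(age_days), 2)=47.5
  med: ids {4, 6, 15, 19, 21} → SUM(age_days)=143, ROUND(AVG(age_days), 2)=28.6
  urgent: ids {3, 7, 17} → SUM(age_days)=95, ROUND(AVG(age_days), 2)=31.67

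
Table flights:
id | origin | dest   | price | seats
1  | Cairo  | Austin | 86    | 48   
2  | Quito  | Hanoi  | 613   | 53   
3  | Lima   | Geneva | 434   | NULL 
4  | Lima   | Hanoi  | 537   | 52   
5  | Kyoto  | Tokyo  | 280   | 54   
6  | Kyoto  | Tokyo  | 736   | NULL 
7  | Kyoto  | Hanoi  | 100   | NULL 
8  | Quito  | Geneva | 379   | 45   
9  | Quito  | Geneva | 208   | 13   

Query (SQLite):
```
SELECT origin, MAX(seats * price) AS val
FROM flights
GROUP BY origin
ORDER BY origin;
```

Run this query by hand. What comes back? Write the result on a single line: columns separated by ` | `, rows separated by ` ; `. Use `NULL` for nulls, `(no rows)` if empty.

Cairo | 4128 ; Kyoto | 15120 ; Lima | 27924 ; Quito | 32489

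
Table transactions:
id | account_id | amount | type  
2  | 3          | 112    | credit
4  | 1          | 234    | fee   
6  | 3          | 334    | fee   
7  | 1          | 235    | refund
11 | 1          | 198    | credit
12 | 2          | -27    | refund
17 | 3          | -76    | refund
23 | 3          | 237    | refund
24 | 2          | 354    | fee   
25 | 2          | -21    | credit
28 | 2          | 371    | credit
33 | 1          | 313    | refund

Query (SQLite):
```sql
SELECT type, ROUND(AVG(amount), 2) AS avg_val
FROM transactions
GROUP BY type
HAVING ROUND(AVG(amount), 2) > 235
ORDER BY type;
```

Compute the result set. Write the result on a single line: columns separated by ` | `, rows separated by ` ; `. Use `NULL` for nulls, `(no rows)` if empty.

Partition transactions by type; compute ROUND(AVG(amount), 2) within each group.
HAVING: keep groups where ROUND(AVG(amount), 2) > 235.
  credit: ids {2, 11, 25, 28} → ROUND(AVG(amount), 2)=165
  fee: ids {4, 6, 24} → ROUND(AVG(amount), 2)=307.33
  refund: ids {7, 12, 17, 23, 33} → ROUND(AVG(amount), 2)=136.4

fee | 307.33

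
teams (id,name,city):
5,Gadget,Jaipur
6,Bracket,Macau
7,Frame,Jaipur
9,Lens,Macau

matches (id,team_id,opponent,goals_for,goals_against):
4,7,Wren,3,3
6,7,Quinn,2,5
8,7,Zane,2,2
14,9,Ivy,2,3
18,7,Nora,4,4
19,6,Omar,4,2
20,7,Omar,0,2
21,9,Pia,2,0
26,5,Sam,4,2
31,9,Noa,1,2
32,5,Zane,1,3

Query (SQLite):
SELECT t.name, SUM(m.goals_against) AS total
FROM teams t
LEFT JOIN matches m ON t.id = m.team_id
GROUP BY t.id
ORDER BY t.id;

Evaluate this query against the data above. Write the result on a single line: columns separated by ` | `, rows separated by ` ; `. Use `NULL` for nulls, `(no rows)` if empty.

LEFT JOIN keeps every teams row; unmatched ones get NULL for matches columns.
Group by teams.id and compute SUM(m.goals_against). SUM over an all-NULL group is NULL.
  5: ids {26, 32} → SUM(m.goals_against)=5
  6: ids {19} → SUM(m.goals_against)=2
  7: ids {4, 6, 8, 18, 20} → SUM(m.goals_against)=16
  9: ids {14, 21, 31} → SUM(m.goals_against)=5

Gadget | 5 ; Bracket | 2 ; Frame | 16 ; Lens | 5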